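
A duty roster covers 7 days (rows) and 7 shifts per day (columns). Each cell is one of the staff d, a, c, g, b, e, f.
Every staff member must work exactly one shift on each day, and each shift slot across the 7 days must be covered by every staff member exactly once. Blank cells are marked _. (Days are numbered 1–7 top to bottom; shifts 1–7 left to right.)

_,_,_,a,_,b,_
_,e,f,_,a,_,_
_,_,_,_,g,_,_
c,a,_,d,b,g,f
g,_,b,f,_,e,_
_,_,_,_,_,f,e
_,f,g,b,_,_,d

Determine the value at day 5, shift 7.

Day 4, shift 3: day 4 has {d, a, c, g, b, f} and shift 3 has {g, b, f}, leaving only e.
Day 5, shift 7 is narrowed to {a, c}.
If it were c, then day 5, shift 5 would be left with no valid symbol.
So day 5, shift 7 must be a.

a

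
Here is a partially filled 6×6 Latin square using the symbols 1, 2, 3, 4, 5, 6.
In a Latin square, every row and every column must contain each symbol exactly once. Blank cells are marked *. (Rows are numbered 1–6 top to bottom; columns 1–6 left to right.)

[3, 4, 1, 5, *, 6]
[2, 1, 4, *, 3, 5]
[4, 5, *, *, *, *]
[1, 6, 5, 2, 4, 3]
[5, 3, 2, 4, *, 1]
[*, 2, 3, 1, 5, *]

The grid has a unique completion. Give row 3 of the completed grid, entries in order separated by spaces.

4 5 6 3 1 2

Row 3, column 3: row 3 has {4, 5} and column 3 has {1, 2, 3, 4, 5}, leaving only 6.
Row 3, column 4: row 3 has {4, 5, 6} and column 4 has {1, 2, 4, 5}, leaving only 3.
Row 3, column 6: row 3 has {3, 4, 5, 6} and column 6 has {1, 3, 5, 6}, leaving only 2.
Row 3, column 5: row 3 has {2, 3, 4, 5, 6} and column 5 has {3, 4, 5}, leaving only 1.
So row 3 reads: 4 5 6 3 1 2.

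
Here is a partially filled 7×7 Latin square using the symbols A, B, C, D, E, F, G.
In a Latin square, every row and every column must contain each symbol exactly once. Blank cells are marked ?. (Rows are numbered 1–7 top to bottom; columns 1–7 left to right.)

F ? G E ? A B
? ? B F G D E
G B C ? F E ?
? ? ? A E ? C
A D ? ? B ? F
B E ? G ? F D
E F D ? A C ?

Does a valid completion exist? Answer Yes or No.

Yes

No row or column among the givens repeats a symbol, and propagating forced cells runs into no contradiction.
One valid completion exists (for instance, F C G E D A B / C A B F G D E / G B C D F E A / D G F A E B C / A D E C B G F / B E A G C F D / E F D B A C G).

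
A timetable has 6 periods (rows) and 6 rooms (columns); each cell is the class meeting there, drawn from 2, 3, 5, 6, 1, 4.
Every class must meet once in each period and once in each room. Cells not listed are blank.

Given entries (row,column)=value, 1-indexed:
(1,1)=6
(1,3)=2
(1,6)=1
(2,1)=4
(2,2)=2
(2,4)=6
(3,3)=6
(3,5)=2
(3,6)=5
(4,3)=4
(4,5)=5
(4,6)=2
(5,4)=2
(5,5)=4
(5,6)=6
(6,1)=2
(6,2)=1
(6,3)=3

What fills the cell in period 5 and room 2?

Period 1, room 5: period 1 has {2, 6, 1} and room 5 has {2, 5, 4}, leaving only 3.
Period 2, room 5: period 2 has {2, 6, 4} and room 5 has {2, 3, 5, 4}, leaving only 1.
Period 2, room 3: period 2 has {2, 6, 1, 4} and room 3 has {2, 3, 6, 4}, leaving only 5.
Period 2, room 6: period 2 has {2, 5, 6, 1, 4} and room 6 has {2, 5, 6, 1}, leaving only 3.
Period 5, room 3: period 5 has {2, 6, 4} and room 3 has {2, 3, 5, 6, 4}, leaving only 1.
Period 6, room 5: period 6 has {2, 3, 1} and room 5 has {2, 3, 5, 1, 4}, leaving only 6.
Period 6, room 6: period 6 has {2, 3, 6, 1} and room 6 has {2, 3, 5, 6, 1}, leaving only 4.
Period 6, room 4: period 6 has {2, 3, 6, 1, 4} and room 4 has {2, 6}, leaving only 5.
Period 1, room 4: period 1 has {2, 3, 6, 1} and room 4 has {2, 5, 6}, leaving only 4.
Period 1, room 2: period 1 has {2, 3, 6, 1, 4} and room 2 has {2, 1}, leaving only 5.
Period 5 already has {2, 6, 1, 4} and room 2 already has {2, 5, 1}, so period 5, room 2 must be 3.

3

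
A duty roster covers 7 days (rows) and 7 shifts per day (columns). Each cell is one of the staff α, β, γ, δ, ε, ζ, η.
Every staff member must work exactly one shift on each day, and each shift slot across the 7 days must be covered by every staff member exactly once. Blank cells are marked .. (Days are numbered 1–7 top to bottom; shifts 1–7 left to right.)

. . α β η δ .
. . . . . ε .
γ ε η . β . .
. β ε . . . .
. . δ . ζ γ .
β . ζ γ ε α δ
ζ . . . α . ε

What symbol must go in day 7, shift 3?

Day 1, shift 1: day 1 has {α, β, δ, η} and shift 1 has {β, γ, ζ}, leaving only ε.
Day 3, shift 6: day 3 has {β, γ, ε, η} and shift 6 has {α, γ, δ, ε}, leaving only ζ.
Day 3, shift 7: day 3 has {β, γ, ε, ζ, η} and shift 7 has {δ, ε}, leaving only α.
Day 3, shift 4: day 3 has {α, β, γ, ε, ζ, η} and shift 4 has {β, γ}, leaving only δ.
Day 4, shift 6: day 4 has {β, ε} and shift 6 has {α, γ, δ, ε, ζ}, leaving only η.
Day 6, shift 2: day 6 has {α, β, γ, δ, ε, ζ} and shift 2 has {β, ε}, leaving only η.
Day 5, shift 2: day 5 has {γ, δ, ζ} and shift 2 has {β, ε, η}, leaving only α.
Day 5, shift 1: day 5 has {α, γ, δ, ζ} and shift 1 has {β, γ, ε, ζ}, leaving only η.
Day 5, shift 4: day 5 has {α, γ, δ, ζ, η} and shift 4 has {β, γ, δ}, leaving only ε.
Day 5, shift 7: day 5 has {α, γ, δ, ε, ζ, η} and shift 7 has {α, δ, ε}, leaving only β.
Day 7, shift 4: day 7 has {α, ε, ζ} and shift 4 has {β, γ, δ, ε}, leaving only η.
Day 7, shift 6: day 7 has {α, ε, ζ, η} and shift 6 has {α, γ, δ, ε, ζ, η}, leaving only β.
Day 7 already has {α, β, ε, ζ, η} and shift 3 already has {α, δ, ε, ζ, η}, so day 7, shift 3 must be γ.

γ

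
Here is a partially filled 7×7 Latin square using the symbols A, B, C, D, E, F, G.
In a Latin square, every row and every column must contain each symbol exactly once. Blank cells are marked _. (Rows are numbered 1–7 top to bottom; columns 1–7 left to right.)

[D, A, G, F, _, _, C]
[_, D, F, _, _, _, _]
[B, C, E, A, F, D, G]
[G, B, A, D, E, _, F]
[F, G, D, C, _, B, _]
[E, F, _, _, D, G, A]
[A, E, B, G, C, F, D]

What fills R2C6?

Row 1, column 5: row 1 has {A, C, D, F, G} and column 5 has {C, D, E, F}, leaving only B.
Row 1, column 6: row 1 has {A, B, C, D, F, G} and column 6 has {B, D, F, G}, leaving only E.
Row 2, column 1: row 2 has {D, F} and column 1 has {A, B, D, E, F, G}, leaving only C.
Row 2 already has {C, D, F} and column 6 already has {B, D, E, F, G}, so row 2, column 6 must be A.

A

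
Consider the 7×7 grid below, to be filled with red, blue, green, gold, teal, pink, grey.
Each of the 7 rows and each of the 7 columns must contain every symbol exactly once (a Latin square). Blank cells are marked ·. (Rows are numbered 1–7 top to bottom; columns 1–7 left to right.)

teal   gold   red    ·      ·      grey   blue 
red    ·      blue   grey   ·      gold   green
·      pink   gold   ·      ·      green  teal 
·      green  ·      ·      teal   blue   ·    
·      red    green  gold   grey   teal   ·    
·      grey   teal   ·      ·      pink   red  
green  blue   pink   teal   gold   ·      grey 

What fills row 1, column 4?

Row 2, column 2: row 2 has {red, blue, green, gold, grey} and column 2 has {red, blue, green, gold, pink, grey}, leaving only teal.
Row 2, column 5: row 2 has {red, blue, green, gold, teal, grey} and column 5 has {gold, teal, grey}, leaving only pink.
Row 1, column 5: row 1 has {red, blue, gold, teal, grey} and column 5 has {gold, teal, pink, grey}, leaving only green.
Row 1 already has {red, blue, green, gold, teal, grey} and column 4 already has {gold, teal, grey}, so row 1, column 4 must be pink.

pink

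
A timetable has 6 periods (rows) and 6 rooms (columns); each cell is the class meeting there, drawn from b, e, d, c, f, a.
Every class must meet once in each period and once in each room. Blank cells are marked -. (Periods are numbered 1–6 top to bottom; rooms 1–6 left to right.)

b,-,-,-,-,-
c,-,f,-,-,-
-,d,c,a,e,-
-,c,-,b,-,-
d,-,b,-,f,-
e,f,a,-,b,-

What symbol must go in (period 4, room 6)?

f

Period 3, room 1: period 3 has {e, d, c, a} and room 1 has {b, e, d, c}, leaving only f.
Period 3, room 6: period 3 has {e, d, c, f, a} and room 6 has {}, leaving only b.
Period 4, room 1: period 4 has {b, c} and room 1 has {b, e, d, c, f}, leaving only a.
Period 4, room 5: period 4 has {b, c, a} and room 5 has {b, e, f}, leaving only d.
Period 2, room 5: period 2 has {c, f} and room 5 has {b, e, d, f}, leaving only a.
Period 1, room 5: period 1 has {b} and room 5 has {b, e, d, f, a}, leaving only c.
Period 4, room 3: period 4 has {b, d, c, a} and room 3 has {b, c, f, a}, leaving only e.
Period 4 already has {b, e, d, c, a} and room 6 already has {b}, so period 4, room 6 must be f.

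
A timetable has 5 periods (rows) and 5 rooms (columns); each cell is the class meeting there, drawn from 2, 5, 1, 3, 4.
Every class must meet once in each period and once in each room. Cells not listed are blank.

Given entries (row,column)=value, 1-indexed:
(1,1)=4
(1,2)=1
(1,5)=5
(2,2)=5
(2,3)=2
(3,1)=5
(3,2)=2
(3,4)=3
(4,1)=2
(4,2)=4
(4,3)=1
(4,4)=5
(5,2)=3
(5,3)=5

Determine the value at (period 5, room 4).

4

Period 1, room 3: period 1 has {5, 1, 4} and room 3 has {2, 5, 1}, leaving only 3.
Period 1, room 4: period 1 has {5, 1, 3, 4} and room 4 has {5, 3}, leaving only 2.
Period 3, room 3: period 3 has {2, 5, 3} and room 3 has {2, 5, 1, 3}, leaving only 4.
Period 3, room 5: period 3 has {2, 5, 3, 4} and room 5 has {5}, leaving only 1.
Period 4, room 5: period 4 has {2, 5, 1, 4} and room 5 has {5, 1}, leaving only 3.
Period 2, room 5: period 2 has {2, 5} and room 5 has {5, 1, 3}, leaving only 4.
Period 2, room 4: period 2 has {2, 5, 4} and room 4 has {2, 5, 3}, leaving only 1.
Period 5 already has {5, 3} and room 4 already has {2, 5, 1, 3}, so period 5, room 4 must be 4.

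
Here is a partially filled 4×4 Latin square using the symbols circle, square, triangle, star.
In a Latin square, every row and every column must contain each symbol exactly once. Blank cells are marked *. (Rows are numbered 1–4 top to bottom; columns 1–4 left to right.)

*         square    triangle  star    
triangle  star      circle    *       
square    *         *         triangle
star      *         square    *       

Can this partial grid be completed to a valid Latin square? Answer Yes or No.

No row or column among the givens repeats a symbol, and propagating forced cells runs into no contradiction.
One valid completion exists (for instance, circle square triangle star / triangle star circle square / square circle star triangle / star triangle square circle).

Yes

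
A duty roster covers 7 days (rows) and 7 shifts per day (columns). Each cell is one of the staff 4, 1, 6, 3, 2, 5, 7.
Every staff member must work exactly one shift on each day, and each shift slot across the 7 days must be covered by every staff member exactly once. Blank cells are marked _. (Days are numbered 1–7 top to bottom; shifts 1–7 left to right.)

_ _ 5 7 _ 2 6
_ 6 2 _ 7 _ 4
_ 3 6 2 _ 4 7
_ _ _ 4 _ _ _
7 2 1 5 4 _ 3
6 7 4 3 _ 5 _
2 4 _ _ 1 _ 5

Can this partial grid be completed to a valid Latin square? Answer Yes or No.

Yes

No day or shift among the givens repeats a symbol, and propagating forced cells runs into no contradiction.
One valid completion exists (for instance, 4 1 5 7 3 2 6 / 5 6 2 1 7 3 4 / 1 3 6 2 5 4 7 / 3 5 7 4 6 1 2 / 7 2 1 5 4 6 3 / 6 7 4 3 2 5 1 / 2 4 3 6 1 7 5).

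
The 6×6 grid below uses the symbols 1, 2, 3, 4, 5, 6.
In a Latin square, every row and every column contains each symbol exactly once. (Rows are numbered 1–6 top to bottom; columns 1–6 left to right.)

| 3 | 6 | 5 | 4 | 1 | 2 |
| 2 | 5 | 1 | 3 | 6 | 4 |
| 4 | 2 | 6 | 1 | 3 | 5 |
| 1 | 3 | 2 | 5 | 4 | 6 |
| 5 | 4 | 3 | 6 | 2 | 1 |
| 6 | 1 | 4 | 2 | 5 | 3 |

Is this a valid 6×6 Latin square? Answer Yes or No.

Yes

Each row is a permutation of the 6 symbols, and so is each column.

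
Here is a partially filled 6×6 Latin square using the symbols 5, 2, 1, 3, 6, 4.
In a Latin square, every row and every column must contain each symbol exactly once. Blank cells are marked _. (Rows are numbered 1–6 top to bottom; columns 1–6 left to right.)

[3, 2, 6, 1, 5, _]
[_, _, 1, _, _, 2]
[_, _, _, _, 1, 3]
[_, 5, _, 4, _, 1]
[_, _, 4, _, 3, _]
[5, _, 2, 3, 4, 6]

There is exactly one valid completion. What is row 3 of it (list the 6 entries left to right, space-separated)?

Row 3, column 3: row 3 has {1, 3} and column 3 has {2, 1, 6, 4}, leaving only 5.
Row 1, column 6: row 1 has {5, 2, 1, 3, 6} and column 6 has {2, 1, 3, 6}, leaving only 4.
Row 2, column 5: row 2 has {2, 1} and column 5 has {5, 1, 3, 4}, leaving only 6.
Row 2, column 1: row 2 has {2, 1, 6} and column 1 has {5, 3}, leaving only 4.
Row 2, column 2: row 2 has {2, 1, 6, 4} and column 2 has {5, 2}, leaving only 3.
Row 2, column 4: row 2 has {2, 1, 3, 6, 4} and column 4 has {1, 3, 4}, leaving only 5.
Row 4, column 3: row 4 has {5, 1, 4} and column 3 has {5, 2, 1, 6, 4}, leaving only 3.
Row 4, column 5: row 4 has {5, 1, 3, 4} and column 5 has {5, 1, 3, 6, 4}, leaving only 2.
Row 4, column 1: row 4 has {5, 2, 1, 3, 4} and column 1 has {5, 3, 4}, leaving only 6.
Row 3, column 1: row 3 has {5, 1, 3} and column 1 has {5, 3, 6, 4}, leaving only 2.
Row 3, column 4: row 3 has {5, 2, 1, 3} and column 4 has {5, 1, 3, 4}, leaving only 6.
Row 3, column 2: row 3 has {5, 2, 1, 3, 6} and column 2 has {5, 2, 3}, leaving only 4.
So row 3 reads: 2 4 5 6 1 3.

2 4 5 6 1 3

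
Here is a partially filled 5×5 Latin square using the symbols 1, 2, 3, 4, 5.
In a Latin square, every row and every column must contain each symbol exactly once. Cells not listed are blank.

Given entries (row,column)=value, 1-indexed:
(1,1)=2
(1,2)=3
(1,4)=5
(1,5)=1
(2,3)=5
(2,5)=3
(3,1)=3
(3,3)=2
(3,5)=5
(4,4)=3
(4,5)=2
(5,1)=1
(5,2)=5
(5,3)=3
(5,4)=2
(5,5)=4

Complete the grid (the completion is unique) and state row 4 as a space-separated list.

5 4 1 3 2

Row 1, column 3: row 1 has {1, 2, 3, 5} and column 3 has {2, 3, 5}, leaving only 4.
Row 4, column 3: row 4 has {2, 3} and column 3 has {2, 3, 4, 5}, leaving only 1.
Row 4, column 2: row 4 has {1, 2, 3} and column 2 has {3, 5}, leaving only 4.
Row 4, column 1: row 4 has {1, 2, 3, 4} and column 1 has {1, 2, 3}, leaving only 5.
So row 4 reads: 5 4 1 3 2.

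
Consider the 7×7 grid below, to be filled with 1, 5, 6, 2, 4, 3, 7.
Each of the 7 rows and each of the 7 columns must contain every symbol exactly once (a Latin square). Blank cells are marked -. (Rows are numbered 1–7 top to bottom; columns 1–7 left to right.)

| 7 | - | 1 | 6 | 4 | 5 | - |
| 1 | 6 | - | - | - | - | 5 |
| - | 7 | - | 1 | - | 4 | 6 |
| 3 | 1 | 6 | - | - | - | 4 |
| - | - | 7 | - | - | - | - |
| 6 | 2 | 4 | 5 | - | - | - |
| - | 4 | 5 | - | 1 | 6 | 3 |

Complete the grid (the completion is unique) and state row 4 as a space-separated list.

3 1 6 2 5 7 4

Row 1, column 2: row 1 has {1, 5, 6, 4, 7} and column 2 has {1, 6, 2, 4, 7}, leaving only 3.
Row 1, column 7: row 1 has {1, 5, 6, 4, 3, 7} and column 7 has {5, 6, 4, 3}, leaving only 2.
Row 5, column 2: row 5 has {7} and column 2 has {1, 6, 2, 4, 3, 7}, leaving only 5.
Row 5, column 7: row 5 has {5, 7} and column 7 has {5, 6, 2, 4, 3}, leaving only 1.
Row 6, column 7: row 6 has {5, 6, 2, 4} and column 7 has {1, 5, 6, 2, 4, 3}, leaving only 7.
Row 6, column 5: row 6 has {5, 6, 2, 4, 7} and column 5 has {1, 4}, leaving only 3.
Row 6, column 6: row 6 has {5, 6, 2, 4, 3, 7} and column 6 has {5, 6, 4}, leaving only 1.
Row 7, column 1: row 7 has {1, 5, 6, 4, 3} and column 1 has {1, 6, 3, 7}, leaving only 2.
Row 3, column 1: row 3 has {1, 6, 4, 7} and column 1 has {1, 6, 2, 3, 7}, leaving only 5.
Row 3, column 5: row 3 has {1, 5, 6, 4, 7} and column 5 has {1, 4, 3}, leaving only 2.
Row 2, column 5: row 2 has {1, 5, 6} and column 5 has {1, 2, 4, 3}, leaving only 7.
Row 4, column 5: row 4 has {1, 6, 4, 3} and column 5 has {1, 2, 4, 3, 7}, leaving only 5.
Row 3, column 3: row 3 has {1, 5, 6, 2, 4, 7} and column 3 has {1, 5, 6, 4, 7}, leaving only 3.
Row 2, column 3: row 2 has {1, 5, 6, 7} and column 3 has {1, 5, 6, 4, 3, 7}, leaving only 2.
Row 2, column 6: row 2 has {1, 5, 6, 2, 7} and column 6 has {1, 5, 6, 4}, leaving only 3.
Row 2, column 4: row 2 has {1, 5, 6, 2, 3, 7} and column 4 has {1, 5, 6}, leaving only 4.
Row 5, column 1: row 5 has {1, 5, 7} and column 1 has {1, 5, 6, 2, 3, 7}, leaving only 4.
Row 5, column 5: row 5 has {1, 5, 4, 7} and column 5 has {1, 5, 2, 4, 3, 7}, leaving only 6.
Row 5, column 6: row 5 has {1, 5, 6, 4, 7} and column 6 has {1, 5, 6, 4, 3}, leaving only 2.
Row 4, column 6: row 4 has {1, 5, 6, 4, 3} and column 6 has {1, 5, 6, 2, 4, 3}, leaving only 7.
Row 4, column 4: row 4 has {1, 5, 6, 4, 3, 7} and column 4 has {1, 5, 6, 4}, leaving only 2.
So row 4 reads: 3 1 6 2 5 7 4.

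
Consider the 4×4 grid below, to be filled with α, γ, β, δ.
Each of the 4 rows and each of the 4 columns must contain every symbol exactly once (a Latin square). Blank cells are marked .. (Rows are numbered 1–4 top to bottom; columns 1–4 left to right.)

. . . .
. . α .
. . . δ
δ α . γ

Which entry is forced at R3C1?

α

Row 2, column 4: row 2 has {α} and column 4 has {γ, δ}, leaving only β.
Row 1, column 4: row 1 has {} and column 4 has {γ, β, δ}, leaving only α.
Row 2, column 1: row 2 has {α, β} and column 1 has {δ}, leaving only γ.
Row 1, column 1: row 1 has {α} and column 1 has {γ, δ}, leaving only β.
Row 3 already has {δ} and column 1 already has {γ, β, δ}, so row 3, column 1 must be α.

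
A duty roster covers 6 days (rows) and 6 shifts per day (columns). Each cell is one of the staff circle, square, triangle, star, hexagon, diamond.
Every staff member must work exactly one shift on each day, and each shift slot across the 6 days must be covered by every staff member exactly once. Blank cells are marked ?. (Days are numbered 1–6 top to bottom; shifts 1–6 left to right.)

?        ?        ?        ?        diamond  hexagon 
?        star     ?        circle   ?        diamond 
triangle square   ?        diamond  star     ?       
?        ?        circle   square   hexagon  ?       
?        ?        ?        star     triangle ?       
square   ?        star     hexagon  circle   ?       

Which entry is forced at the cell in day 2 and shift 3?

Day 1, shift 4: day 1 has {hexagon, diamond} and shift 4 has {circle, square, star, hexagon, diamond}, leaving only triangle.
Day 1, shift 2: day 1 has {triangle, hexagon, diamond} and shift 2 has {square, star}, leaving only circle.
Day 1, shift 1: day 1 has {circle, triangle, hexagon, diamond} and shift 1 has {square, triangle}, leaving only star.
Day 1, shift 3: day 1 has {circle, triangle, star, hexagon, diamond} and shift 3 has {circle, star}, leaving only square.
Day 2, shift 1: day 2 has {circle, star, diamond} and shift 1 has {square, triangle, star}, leaving only hexagon.
Day 2 already has {circle, star, hexagon, diamond} and shift 3 already has {circle, square, star}, so day 2, shift 3 must be triangle.

triangle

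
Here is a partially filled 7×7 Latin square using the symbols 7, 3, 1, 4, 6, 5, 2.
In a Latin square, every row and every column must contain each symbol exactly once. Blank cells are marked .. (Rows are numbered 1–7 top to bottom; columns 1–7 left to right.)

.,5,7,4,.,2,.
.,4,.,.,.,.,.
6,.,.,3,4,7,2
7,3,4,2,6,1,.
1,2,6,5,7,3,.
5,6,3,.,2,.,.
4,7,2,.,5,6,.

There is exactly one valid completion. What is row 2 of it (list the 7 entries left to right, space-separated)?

2 4 1 6 3 5 7

Row 2, column 6: row 2 has {4} and column 6 has {7, 3, 1, 6, 2}, leaving only 5.
Row 2, column 3: row 2 has {4, 5} and column 3 has {7, 3, 4, 6, 2}, leaving only 1.
Row 2, column 5: row 2 has {1, 4, 5} and column 5 has {7, 4, 6, 5, 2}, leaving only 3.
Row 2, column 1: row 2 has {3, 1, 4, 5} and column 1 has {7, 1, 4, 6, 5}, leaving only 2.
Row 1, column 1: row 1 has {7, 4, 5, 2} and column 1 has {7, 1, 4, 6, 5, 2}, leaving only 3.
Row 1, column 5: row 1 has {7, 3, 4, 5, 2} and column 5 has {7, 3, 4, 6, 5, 2}, leaving only 1.
Row 1, column 7: row 1 has {7, 3, 1, 4, 5, 2} and column 7 has {2}, leaving only 6.
Row 2, column 7: row 2 has {3, 1, 4, 5, 2} and column 7 has {6, 2}, leaving only 7.
Row 2, column 4: row 2 has {7, 3, 1, 4, 5, 2} and column 4 has {3, 4, 5, 2}, leaving only 6.
So row 2 reads: 2 4 1 6 3 5 7.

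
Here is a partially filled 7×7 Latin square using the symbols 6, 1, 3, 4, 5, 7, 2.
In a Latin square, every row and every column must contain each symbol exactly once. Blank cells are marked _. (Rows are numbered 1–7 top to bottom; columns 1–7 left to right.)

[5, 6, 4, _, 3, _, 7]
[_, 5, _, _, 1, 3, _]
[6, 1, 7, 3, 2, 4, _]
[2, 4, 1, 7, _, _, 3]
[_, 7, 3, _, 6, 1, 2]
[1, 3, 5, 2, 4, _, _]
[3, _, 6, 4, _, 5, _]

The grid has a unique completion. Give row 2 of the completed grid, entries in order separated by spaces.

Row 2, column 3: row 2 has {1, 3, 5} and column 3 has {6, 1, 3, 4, 5, 7}, leaving only 2.
Row 2, column 4: row 2 has {1, 3, 5, 2} and column 4 has {3, 4, 7, 2}, leaving only 6.
Row 2, column 7: row 2 has {6, 1, 3, 5, 2} and column 7 has {3, 7, 2}, leaving only 4.
Row 2, column 1: row 2 has {6, 1, 3, 4, 5, 2} and column 1 has {6, 1, 3, 5, 2}, leaving only 7.
So row 2 reads: 7 5 2 6 1 3 4.

7 5 2 6 1 3 4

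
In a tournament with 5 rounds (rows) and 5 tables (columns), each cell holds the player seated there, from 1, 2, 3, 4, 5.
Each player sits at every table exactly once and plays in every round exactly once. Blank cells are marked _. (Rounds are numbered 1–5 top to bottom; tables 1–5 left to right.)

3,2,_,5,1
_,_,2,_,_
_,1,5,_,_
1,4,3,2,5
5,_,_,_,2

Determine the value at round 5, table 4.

4

Round 1, table 3: round 1 has {1, 2, 3, 5} and table 3 has {2, 3, 5}, leaving only 4.
Round 2, table 1: round 2 has {2} and table 1 has {1, 3, 5}, leaving only 4.
Round 2, table 5: round 2 has {2, 4} and table 5 has {1, 2, 5}, leaving only 3.
Round 2, table 2: round 2 has {2, 3, 4} and table 2 has {1, 2, 4}, leaving only 5.
Round 2, table 4: round 2 has {2, 3, 4, 5} and table 4 has {2, 5}, leaving only 1.
Round 3, table 1: round 3 has {1, 5} and table 1 has {1, 3, 4, 5}, leaving only 2.
Round 3, table 5: round 3 has {1, 2, 5} and table 5 has {1, 2, 3, 5}, leaving only 4.
Round 3, table 4: round 3 has {1, 2, 4, 5} and table 4 has {1, 2, 5}, leaving only 3.
Round 5 already has {2, 5} and table 4 already has {1, 2, 3, 5}, so round 5, table 4 must be 4.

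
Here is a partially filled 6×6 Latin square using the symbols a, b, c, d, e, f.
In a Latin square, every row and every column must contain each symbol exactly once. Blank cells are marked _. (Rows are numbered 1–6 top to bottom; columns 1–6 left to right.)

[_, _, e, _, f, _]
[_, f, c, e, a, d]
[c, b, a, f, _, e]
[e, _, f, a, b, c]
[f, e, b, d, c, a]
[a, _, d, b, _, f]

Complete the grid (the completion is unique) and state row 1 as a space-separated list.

Row 1, column 4: row 1 has {e, f} and column 4 has {a, b, d, e, f}, leaving only c.
Row 1, column 6: row 1 has {c, e, f} and column 6 has {a, c, d, e, f}, leaving only b.
Row 1, column 1: row 1 has {b, c, e, f} and column 1 has {a, c, e, f}, leaving only d.
Row 1, column 2: row 1 has {b, c, d, e, f} and column 2 has {b, e, f}, leaving only a.
So row 1 reads: d a e c f b.

d a e c f b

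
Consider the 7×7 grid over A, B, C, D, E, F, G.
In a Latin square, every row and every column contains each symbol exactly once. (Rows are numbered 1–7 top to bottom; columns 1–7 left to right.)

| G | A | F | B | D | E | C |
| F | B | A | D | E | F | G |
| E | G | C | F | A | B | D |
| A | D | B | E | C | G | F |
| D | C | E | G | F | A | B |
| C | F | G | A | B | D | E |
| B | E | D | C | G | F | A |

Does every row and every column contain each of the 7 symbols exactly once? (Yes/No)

Column 6 contains F twice (at rows 2 and 7), so it is not a permutation.

No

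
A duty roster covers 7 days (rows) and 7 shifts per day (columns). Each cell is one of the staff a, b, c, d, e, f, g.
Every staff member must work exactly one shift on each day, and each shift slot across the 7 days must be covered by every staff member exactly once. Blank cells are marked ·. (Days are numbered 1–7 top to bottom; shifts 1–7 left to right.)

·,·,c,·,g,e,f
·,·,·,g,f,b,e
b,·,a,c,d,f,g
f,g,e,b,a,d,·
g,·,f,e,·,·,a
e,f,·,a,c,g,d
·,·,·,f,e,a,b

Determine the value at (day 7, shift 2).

Day 1, shift 4: day 1 has {c, e, f, g} and shift 4 has {a, b, c, e, f, g}, leaving only d.
Day 1, shift 1: day 1 has {c, d, e, f, g} and shift 1 has {b, e, f, g}, leaving only a.
Day 1, shift 2: day 1 has {a, c, d, e, f, g} and shift 2 has {f, g}, leaving only b.
Day 2, shift 3: day 2 has {b, e, f, g} and shift 3 has {a, c, e, f}, leaving only d.
Day 2, shift 1: day 2 has {b, d, e, f, g} and shift 1 has {a, b, e, f, g}, leaving only c.
Day 2, shift 2: day 2 has {b, c, d, e, f, g} and shift 2 has {b, f, g}, leaving only a.
Day 3, shift 2: day 3 has {a, b, c, d, f, g} and shift 2 has {a, b, f, g}, leaving only e.
Day 4, shift 7: day 4 has {a, b, d, e, f, g} and shift 7 has {a, b, d, e, f, g}, leaving only c.
Day 5, shift 5: day 5 has {a, e, f, g} and shift 5 has {a, c, d, e, f, g}, leaving only b.
Day 5, shift 6: day 5 has {a, b, e, f, g} and shift 6 has {a, b, d, e, f, g}, leaving only c.
Day 5, shift 2: day 5 has {a, b, c, e, f, g} and shift 2 has {a, b, e, f, g}, leaving only d.
Day 7 already has {a, b, e, f} and shift 2 already has {a, b, d, e, f, g}, so day 7, shift 2 must be c.

c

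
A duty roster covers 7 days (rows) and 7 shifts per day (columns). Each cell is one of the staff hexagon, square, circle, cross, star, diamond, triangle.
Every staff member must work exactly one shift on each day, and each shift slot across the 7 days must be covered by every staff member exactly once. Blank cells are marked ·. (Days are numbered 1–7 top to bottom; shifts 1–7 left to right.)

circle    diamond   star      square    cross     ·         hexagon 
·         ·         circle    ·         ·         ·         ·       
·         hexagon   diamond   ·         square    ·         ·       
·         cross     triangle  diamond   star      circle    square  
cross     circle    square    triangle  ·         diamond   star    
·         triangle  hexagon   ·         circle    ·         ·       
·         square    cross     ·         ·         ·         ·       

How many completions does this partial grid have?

Day 1, shift 6: eliminating its day and shift leaves {triangle}.
Day 2, shift 1: eliminating its day and shift leaves {hexagon, square, star, diamond, triangle}.
Day 2, shift 2: eliminating its day and shift leaves {star}.
Day 2, shift 4: eliminating its day and shift leaves {hexagon, cross, star}.
Day 2, shift 5: eliminating its day and shift leaves {hexagon, diamond, triangle}.
Day 2, shift 6: eliminating its day and shift leaves {hexagon, square, cross, star, triangle}.
Day 2, shift 7: eliminating its day and shift leaves {cross, diamond, triangle}.
Day 3, shift 1: eliminating its day and shift leaves {star, triangle}.
Day 3, shift 4: eliminating its day and shift leaves {circle, cross, star}.
Day 3, shift 6: eliminating its day and shift leaves {cross, star, triangle}.
Day 3, shift 7: eliminating its day and shift leaves {circle, cross, triangle}.
Day 4, shift 1: eliminating its day and shift leaves {hexagon}.
Day 5, shift 5: eliminating its day and shift leaves {hexagon}.
Day 6, shift 1: eliminating its day and shift leaves {square, star, diamond}.
Day 6, shift 4: eliminating its day and shift leaves {cross, star}.
Day 6, shift 6: eliminating its day and shift leaves {square, cross, star}.
Day 6, shift 7: eliminating its day and shift leaves {cross, diamond}.
Day 7, shift 1: eliminating its day and shift leaves {hexagon, star, diamond, triangle}.
Day 7, shift 4: eliminating its day and shift leaves {hexagon, circle, star}.
Day 7, shift 5: eliminating its day and shift leaves {hexagon, diamond, triangle}.
Day 7, shift 6: eliminating its day and shift leaves {hexagon, star, triangle}.
Day 7, shift 7: eliminating its day and shift leaves {circle, diamond, triangle}.
Enumerating the assignments across these blanks that avoid any day or shift repeat gives 8 completions.

8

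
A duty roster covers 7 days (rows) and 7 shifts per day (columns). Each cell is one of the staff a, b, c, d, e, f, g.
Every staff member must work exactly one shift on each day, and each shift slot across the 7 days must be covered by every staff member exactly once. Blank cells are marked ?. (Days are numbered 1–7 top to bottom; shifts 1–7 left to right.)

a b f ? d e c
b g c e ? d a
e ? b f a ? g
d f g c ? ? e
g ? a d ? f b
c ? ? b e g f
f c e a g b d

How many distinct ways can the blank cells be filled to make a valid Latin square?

Day 1, shift 4: eliminating its day and shift leaves {g}.
Day 2, shift 5: eliminating its day and shift leaves {f}.
Day 3, shift 2: eliminating its day and shift leaves {d}.
Day 3, shift 6: eliminating its day and shift leaves {c}.
Day 4, shift 5: eliminating its day and shift leaves {b}.
Day 4, shift 6: eliminating its day and shift leaves {a}.
Day 5, shift 2: eliminating its day and shift leaves {e}.
Day 5, shift 5: eliminating its day and shift leaves {c}.
Day 6, shift 2: eliminating its day and shift leaves {a, d}.
Day 6, shift 3: eliminating its day and shift leaves {d}.
Only one assignment across all blanks avoids any day or shift repeat, giving 1 completion.

1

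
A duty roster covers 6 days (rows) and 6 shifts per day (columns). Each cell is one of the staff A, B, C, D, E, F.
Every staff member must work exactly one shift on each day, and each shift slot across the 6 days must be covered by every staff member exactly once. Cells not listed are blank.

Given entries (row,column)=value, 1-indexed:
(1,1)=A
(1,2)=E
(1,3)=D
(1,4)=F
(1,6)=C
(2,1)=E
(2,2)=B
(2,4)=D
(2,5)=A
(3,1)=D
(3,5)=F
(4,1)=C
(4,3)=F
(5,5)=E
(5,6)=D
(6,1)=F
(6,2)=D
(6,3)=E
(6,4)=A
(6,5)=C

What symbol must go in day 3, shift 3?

B

Day 1, shift 5: day 1 has {A, C, D, E, F} and shift 5 has {A, C, E, F}, leaving only B.
Day 2, shift 3: day 2 has {A, B, D, E} and shift 3 has {D, E, F}, leaving only C.
Day 2, shift 6: day 2 has {A, B, C, D, E} and shift 6 has {C, D}, leaving only F.
Day 4, shift 2: day 4 has {C, F} and shift 2 has {B, D, E}, leaving only A.
Day 3, shift 2: day 3 has {D, F} and shift 2 has {A, B, D, E}, leaving only C.
Day 4, shift 5: day 4 has {A, C, F} and shift 5 has {A, B, C, E, F}, leaving only D.
Day 5, shift 1: day 5 has {D, E} and shift 1 has {A, C, D, E, F}, leaving only B.
Day 5, shift 2: day 5 has {B, D, E} and shift 2 has {A, B, C, D, E}, leaving only F.
Day 5, shift 3: day 5 has {B, D, E, F} and shift 3 has {C, D, E, F}, leaving only A.
Day 3 already has {C, D, F} and shift 3 already has {A, C, D, E, F}, so day 3, shift 3 must be B.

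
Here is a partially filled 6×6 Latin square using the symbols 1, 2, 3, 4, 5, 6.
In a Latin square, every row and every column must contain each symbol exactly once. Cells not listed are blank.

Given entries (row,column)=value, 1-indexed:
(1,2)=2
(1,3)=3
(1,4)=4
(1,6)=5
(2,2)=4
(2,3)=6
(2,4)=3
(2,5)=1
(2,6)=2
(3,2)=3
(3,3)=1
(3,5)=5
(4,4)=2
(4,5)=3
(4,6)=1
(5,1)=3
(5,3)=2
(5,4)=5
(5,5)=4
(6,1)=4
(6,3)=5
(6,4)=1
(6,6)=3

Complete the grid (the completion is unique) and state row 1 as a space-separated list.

1 2 3 4 6 5

Row 1, column 5: row 1 has {2, 3, 4, 5} and column 5 has {1, 3, 4, 5}, leaving only 6.
Row 1, column 1: row 1 has {2, 3, 4, 5, 6} and column 1 has {3, 4}, leaving only 1.
So row 1 reads: 1 2 3 4 6 5.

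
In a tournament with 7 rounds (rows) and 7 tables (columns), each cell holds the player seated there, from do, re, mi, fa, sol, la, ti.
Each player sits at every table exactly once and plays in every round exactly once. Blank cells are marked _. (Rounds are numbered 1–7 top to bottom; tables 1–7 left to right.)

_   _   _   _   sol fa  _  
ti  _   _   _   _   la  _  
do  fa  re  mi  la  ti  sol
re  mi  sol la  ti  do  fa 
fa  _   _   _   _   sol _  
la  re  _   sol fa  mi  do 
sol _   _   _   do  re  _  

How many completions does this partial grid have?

11

Round 1, table 1: eliminating its round and table leaves {mi}.
Round 1, table 2: eliminating its round and table leaves {do, la, ti}.
Round 1, table 3: eliminating its round and table leaves {do, mi, la, ti}.
Round 1, table 4: eliminating its round and table leaves {do, re, ti}.
Round 1, table 7: eliminating its round and table leaves {re, mi, la, ti}.
Round 2, table 2: eliminating its round and table leaves {do, sol}.
Round 2, table 3: eliminating its round and table leaves {do, mi, fa}.
Round 2, table 4: eliminating its round and table leaves {do, re, fa}.
Round 2, table 5: eliminating its round and table leaves {re, mi}.
Round 2, table 7: eliminating its round and table leaves {re, mi}.
Round 5, table 2: eliminating its round and table leaves {do, la, ti}.
Round 5, table 3: eliminating its round and table leaves {do, mi, la, ti}.
Round 5, table 4: eliminating its round and table leaves {do, re, ti}.
Round 5, table 5: eliminating its round and table leaves {re, mi}.
Round 5, table 7: eliminating its round and table leaves {re, mi, la, ti}.
Round 6, table 3: eliminating its round and table leaves {ti}.
Round 7, table 2: eliminating its round and table leaves {la, ti}.
Round 7, table 3: eliminating its round and table leaves {mi, fa, la, ti}.
Round 7, table 4: eliminating its round and table leaves {fa, ti}.
Round 7, table 7: eliminating its round and table leaves {mi, la, ti}.
Enumerating the assignments across these blanks that avoid any round or table repeat gives 11 completions.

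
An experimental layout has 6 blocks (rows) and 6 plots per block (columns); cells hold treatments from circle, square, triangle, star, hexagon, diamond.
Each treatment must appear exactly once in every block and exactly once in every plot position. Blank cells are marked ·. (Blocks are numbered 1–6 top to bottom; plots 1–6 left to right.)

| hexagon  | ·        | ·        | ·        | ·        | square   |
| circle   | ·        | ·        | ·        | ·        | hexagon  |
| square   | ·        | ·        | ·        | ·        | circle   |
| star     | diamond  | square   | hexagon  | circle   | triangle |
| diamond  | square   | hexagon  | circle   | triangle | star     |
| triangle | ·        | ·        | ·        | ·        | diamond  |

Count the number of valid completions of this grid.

Block 1, plot 2: eliminating its block and plot leaves {circle, triangle, star}.
Block 1, plot 3: eliminating its block and plot leaves {circle, triangle, star, diamond}.
Block 1, plot 4: eliminating its block and plot leaves {triangle, star, diamond}.
Block 1, plot 5: eliminating its block and plot leaves {star, diamond}.
Block 2, plot 2: eliminating its block and plot leaves {triangle, star}.
Block 2, plot 3: eliminating its block and plot leaves {triangle, star, diamond}.
Block 2, plot 4: eliminating its block and plot leaves {square, triangle, star, diamond}.
Block 2, plot 5: eliminating its block and plot leaves {square, star, diamond}.
Block 3, plot 2: eliminating its block and plot leaves {triangle, star, hexagon}.
Block 3, plot 3: eliminating its block and plot leaves {triangle, star, diamond}.
Block 3, plot 4: eliminating its block and plot leaves {triangle, star, diamond}.
Block 3, plot 5: eliminating its block and plot leaves {star, hexagon, diamond}.
Block 6, plot 2: eliminating its block and plot leaves {circle, star, hexagon}.
Block 6, plot 3: eliminating its block and plot leaves {circle, star}.
Block 6, plot 4: eliminating its block and plot leaves {square, star}.
Block 6, plot 5: eliminating its block and plot leaves {square, star, hexagon}.
Enumerating the assignments across these blanks that avoid any block or plot repeat gives 16 completions.

16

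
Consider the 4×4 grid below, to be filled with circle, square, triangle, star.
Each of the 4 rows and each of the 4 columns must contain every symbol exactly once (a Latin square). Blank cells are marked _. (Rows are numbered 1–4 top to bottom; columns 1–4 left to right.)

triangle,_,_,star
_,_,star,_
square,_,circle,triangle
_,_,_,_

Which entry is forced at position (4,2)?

square

Row 1, column 3: row 1 has {triangle, star} and column 3 has {circle, star}, leaving only square.
Row 1, column 2: row 1 has {square, triangle, star} and column 2 has {}, leaving only circle.
Row 2, column 1: row 2 has {star} and column 1 has {square, triangle}, leaving only circle.
Row 2, column 4: row 2 has {circle, star} and column 4 has {triangle, star}, leaving only square.
Row 2, column 2: row 2 has {circle, square, star} and column 2 has {circle}, leaving only triangle.
Row 3, column 2: row 3 has {circle, square, triangle} and column 2 has {circle, triangle}, leaving only star.
Row 4 already has {} and column 2 already has {circle, triangle, star}, so row 4, column 2 must be square.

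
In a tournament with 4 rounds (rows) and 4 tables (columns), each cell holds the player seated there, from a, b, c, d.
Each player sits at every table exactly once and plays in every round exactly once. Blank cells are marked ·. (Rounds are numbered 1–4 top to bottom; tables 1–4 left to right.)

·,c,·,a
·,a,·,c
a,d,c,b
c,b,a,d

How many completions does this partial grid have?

2

Round 1, table 1: eliminating its round and table leaves {b, d}.
Round 1, table 3: eliminating its round and table leaves {b, d}.
Round 2, table 1: eliminating its round and table leaves {b, d}.
Round 2, table 3: eliminating its round and table leaves {b, d}.
Enumerating the assignments across these blanks that avoid any round or table repeat gives 2 completions.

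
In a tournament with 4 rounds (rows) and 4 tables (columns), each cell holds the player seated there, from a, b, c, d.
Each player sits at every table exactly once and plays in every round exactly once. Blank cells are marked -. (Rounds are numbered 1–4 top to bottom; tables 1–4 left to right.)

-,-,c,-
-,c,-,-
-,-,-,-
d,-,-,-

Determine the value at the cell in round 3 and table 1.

c

Round 3, table 1 is narrowed to {a, b, c}.
If it were a, then round 2, table 1 would be left with no valid symbol.
If it were b, then round 2, table 1 would be left with no valid symbol.
So round 3, table 1 must be c.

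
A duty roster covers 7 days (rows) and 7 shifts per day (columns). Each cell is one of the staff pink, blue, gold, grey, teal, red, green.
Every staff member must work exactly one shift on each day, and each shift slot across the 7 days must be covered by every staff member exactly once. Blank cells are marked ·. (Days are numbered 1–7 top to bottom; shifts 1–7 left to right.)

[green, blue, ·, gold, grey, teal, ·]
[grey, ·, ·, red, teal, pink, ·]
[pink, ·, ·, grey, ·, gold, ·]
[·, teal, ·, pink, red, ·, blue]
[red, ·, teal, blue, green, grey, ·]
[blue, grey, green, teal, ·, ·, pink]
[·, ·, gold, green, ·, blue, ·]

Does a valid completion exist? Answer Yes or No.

No day or shift among the givens repeats a symbol, and propagating forced cells runs into no contradiction.
One valid completion exists (for instance, green blue pink gold grey teal red / grey gold blue red teal pink green / pink green red grey blue gold teal / gold teal grey pink red green blue / red pink teal blue green grey gold / blue grey green teal gold red pink / teal red gold green pink blue grey).

Yes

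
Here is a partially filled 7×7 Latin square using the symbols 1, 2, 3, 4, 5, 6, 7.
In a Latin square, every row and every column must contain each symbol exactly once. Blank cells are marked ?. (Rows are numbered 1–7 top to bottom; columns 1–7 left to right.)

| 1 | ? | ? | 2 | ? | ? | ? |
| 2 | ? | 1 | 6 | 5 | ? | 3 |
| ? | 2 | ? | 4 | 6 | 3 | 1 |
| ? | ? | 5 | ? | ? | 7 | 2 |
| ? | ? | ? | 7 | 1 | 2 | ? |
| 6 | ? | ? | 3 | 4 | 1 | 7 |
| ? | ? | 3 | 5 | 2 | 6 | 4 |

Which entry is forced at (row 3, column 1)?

5

Row 2, column 6: row 2 has {1, 2, 3, 5, 6} and column 6 has {1, 2, 3, 6, 7}, leaving only 4.
Row 1, column 6: row 1 has {1, 2} and column 6 has {1, 2, 3, 4, 6, 7}, leaving only 5.
Row 1, column 7: row 1 has {1, 2, 5} and column 7 has {1, 2, 3, 4, 7}, leaving only 6.
Row 2, column 2: row 2 has {1, 2, 3, 4, 5, 6} and column 2 has {2}, leaving only 7.
Row 3, column 3: row 3 has {1, 2, 3, 4, 6} and column 3 has {1, 3, 5}, leaving only 7.
Row 3 already has {1, 2, 3, 4, 6, 7} and column 1 already has {1, 2, 6}, so row 3, column 1 must be 5.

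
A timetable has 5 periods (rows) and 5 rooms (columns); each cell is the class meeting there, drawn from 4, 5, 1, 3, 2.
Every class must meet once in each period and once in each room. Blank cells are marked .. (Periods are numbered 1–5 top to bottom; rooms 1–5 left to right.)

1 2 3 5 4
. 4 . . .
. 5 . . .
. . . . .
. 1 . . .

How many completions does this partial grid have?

56

Period 2, room 1: eliminating its period and room leaves {5, 3, 2}.
Period 2, room 3: eliminating its period and room leaves {5, 1, 2}.
Period 2, room 4: eliminating its period and room leaves {1, 3, 2}.
Period 2, room 5: eliminating its period and room leaves {5, 1, 3, 2}.
Period 3, room 1: eliminating its period and room leaves {4, 3, 2}.
Period 3, room 3: eliminating its period and room leaves {4, 1, 2}.
Period 3, room 4: eliminating its period and room leaves {4, 1, 3, 2}.
Period 3, room 5: eliminating its period and room leaves {1, 3, 2}.
Period 4, room 1: eliminating its period and room leaves {4, 5, 3, 2}.
Period 4, room 2: eliminating its period and room leaves {3}.
Period 4, room 3: eliminating its period and room leaves {4, 5, 1, 2}.
Period 4, room 4: eliminating its period and room leaves {4, 1, 3, 2}.
Period 4, room 5: eliminating its period and room leaves {5, 1, 3, 2}.
Period 5, room 1: eliminating its period and room leaves {4, 5, 3, 2}.
Period 5, room 3: eliminating its period and room leaves {4, 5, 2}.
Period 5, room 4: eliminating its period and room leaves {4, 3, 2}.
Period 5, room 5: eliminating its period and room leaves {5, 3, 2}.
Enumerating the assignments across these blanks that avoid any period or room repeat gives 56 completions.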